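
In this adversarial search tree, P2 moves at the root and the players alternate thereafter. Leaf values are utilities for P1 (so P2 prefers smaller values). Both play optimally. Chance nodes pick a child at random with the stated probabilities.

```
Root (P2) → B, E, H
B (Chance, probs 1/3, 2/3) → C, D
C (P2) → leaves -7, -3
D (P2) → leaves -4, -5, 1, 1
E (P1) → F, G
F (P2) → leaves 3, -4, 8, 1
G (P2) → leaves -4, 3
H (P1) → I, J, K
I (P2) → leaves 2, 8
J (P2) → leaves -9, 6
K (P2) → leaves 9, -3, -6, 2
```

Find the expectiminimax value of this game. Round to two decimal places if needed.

C (P2): min(-7, -3) = -7
D (P2): min(-4, -5, 1, 1) = -5
B (Chance): 1/3·-7 + 2/3·-5 = -5.67
F (P2): min(3, -4, 8, 1) = -4
G (P2): min(-4, 3) = -4
E (P1): max(-4, -4) = -4
I (P2): min(2, 8) = 2
J (P2): min(-9, 6) = -9
K (P2): min(9, -3, -6, 2) = -6
H (P1): max(2, -9, -6) = 2
Root (P2): min(-5.67, -4, 2) = -5.67

-5.67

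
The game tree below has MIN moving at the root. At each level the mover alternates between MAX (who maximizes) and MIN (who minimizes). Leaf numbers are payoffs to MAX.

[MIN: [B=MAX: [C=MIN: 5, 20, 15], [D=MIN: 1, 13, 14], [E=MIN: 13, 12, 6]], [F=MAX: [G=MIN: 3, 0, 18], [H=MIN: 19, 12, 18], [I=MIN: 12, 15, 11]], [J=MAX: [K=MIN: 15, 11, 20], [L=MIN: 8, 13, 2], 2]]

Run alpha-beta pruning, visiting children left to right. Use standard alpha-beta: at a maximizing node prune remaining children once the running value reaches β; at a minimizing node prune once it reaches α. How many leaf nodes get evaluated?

16

C [α=-∞,β=+∞]: v=5
D [α=5,β=+∞]: v=1 after child 1 ≤ α → α-cutoff, skip 2
E [α=5,β=+∞]: v=6
B [α=-∞,β=+∞]: v=6
G [α=-∞,β=6]: v=0
H [α=0,β=6]: v=12
F [α=-∞,β=6]: v=12 after child 2 ≥ β → β-cutoff, skip 1
K [α=-∞,β=6]: v=11
J [α=-∞,β=6]: v=11 after child 1 ≥ β → β-cutoff, skip 2
Root [α=-∞,β=+∞]: v=6
Leaves evaluated: 16 of 25.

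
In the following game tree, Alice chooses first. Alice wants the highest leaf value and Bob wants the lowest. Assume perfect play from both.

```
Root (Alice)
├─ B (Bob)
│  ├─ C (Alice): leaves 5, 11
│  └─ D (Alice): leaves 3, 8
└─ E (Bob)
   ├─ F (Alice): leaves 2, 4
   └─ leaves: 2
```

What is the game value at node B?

C: max(5, 11) = 11
D: max(3, 8) = 8
B: min(11, 8) = 8

8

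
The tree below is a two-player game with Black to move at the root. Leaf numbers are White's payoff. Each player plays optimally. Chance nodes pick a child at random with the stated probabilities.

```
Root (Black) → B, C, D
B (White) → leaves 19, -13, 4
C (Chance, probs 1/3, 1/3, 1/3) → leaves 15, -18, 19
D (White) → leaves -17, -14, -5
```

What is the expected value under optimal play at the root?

B (White): max(19, -13, 4) = 19
C (Chance): 1/3·15 + 1/3·-18 + 1/3·19 = 5.33
D (White): max(-17, -14, -5) = -5
Root (Black): min(19, 5.33, -5) = -5

-5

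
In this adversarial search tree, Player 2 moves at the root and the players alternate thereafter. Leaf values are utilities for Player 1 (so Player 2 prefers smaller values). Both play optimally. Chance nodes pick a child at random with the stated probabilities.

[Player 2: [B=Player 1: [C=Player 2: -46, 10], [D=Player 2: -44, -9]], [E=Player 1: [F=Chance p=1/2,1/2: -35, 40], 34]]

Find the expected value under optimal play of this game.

-44

C (Player 2): min(-46, 10) = -46
D (Player 2): min(-44, -9) = -44
B (Player 1): max(-46, -44) = -44
F (Chance): 1/2·-35 + 1/2·40 = 2.5
E (Player 1): max(2.5, 34) = 34
Root (Player 2): min(-44, 34) = -44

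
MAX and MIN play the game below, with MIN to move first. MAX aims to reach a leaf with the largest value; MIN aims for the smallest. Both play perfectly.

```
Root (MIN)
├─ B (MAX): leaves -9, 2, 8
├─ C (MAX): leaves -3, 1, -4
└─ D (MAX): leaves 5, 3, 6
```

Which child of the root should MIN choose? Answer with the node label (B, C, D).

B (MAX): max(-9, 2, 8) = 8
C (MAX): max(-3, 1, -4) = 1
D (MAX): max(5, 3, 6) = 6
Root (MIN): min(8, 1, 6) = 1
MIN picks the child with the lowest value: C (value 1).

C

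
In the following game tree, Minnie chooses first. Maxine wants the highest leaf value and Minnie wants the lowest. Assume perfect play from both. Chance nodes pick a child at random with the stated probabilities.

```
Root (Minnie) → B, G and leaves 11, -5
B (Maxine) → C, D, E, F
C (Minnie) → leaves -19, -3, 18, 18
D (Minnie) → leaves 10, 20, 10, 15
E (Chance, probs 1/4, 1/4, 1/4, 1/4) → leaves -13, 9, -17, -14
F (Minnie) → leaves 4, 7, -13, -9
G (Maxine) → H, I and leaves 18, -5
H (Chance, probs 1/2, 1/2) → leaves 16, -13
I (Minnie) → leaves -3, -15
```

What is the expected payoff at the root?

-5

C (Minnie): min(-19, -3, 18, 18) = -19
D (Minnie): min(10, 20, 10, 15) = 10
E (Chance): 1/4·-13 + 1/4·9 + 1/4·-17 + 1/4·-14 = -8.75
F (Minnie): min(4, 7, -13, -9) = -13
B (Maxine): max(-19, 10, -8.75, -13) = 10
H (Chance): 1/2·16 + 1/2·-13 = 1.5
I (Minnie): min(-3, -15) = -15
G (Maxine): max(1.5, -15, 18, -5) = 18
Root (Minnie): min(10, 18, 11, -5) = -5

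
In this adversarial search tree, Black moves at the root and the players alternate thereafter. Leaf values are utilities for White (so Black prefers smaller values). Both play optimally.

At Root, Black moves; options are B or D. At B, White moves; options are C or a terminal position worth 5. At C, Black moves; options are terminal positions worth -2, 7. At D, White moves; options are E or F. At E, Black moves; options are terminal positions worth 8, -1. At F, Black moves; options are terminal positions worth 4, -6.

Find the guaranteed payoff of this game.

C (Black): min(-2, 7) = -2
B (White): max(-2, 5) = 5
E (Black): min(8, -1) = -1
F (Black): min(4, -6) = -6
D (White): max(-1, -6) = -1
Root (Black): min(5, -1) = -1

-1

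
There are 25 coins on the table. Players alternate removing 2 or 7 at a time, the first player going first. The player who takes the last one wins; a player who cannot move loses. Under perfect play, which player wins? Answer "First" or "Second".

First

Positions where the player to move wins (W) vs loses (L):
i:   0  1  2  3  4  5  6  7  8  9 10 11 12 13 14 15 16 17 18 19 20 21 22 23 24 25
     L  L  W  W  L  L  W  W  W  L  L  W  W  L  L  W  W  W  L  L  W  W  L  L  W  W
Position 25 is W, so the first player wins.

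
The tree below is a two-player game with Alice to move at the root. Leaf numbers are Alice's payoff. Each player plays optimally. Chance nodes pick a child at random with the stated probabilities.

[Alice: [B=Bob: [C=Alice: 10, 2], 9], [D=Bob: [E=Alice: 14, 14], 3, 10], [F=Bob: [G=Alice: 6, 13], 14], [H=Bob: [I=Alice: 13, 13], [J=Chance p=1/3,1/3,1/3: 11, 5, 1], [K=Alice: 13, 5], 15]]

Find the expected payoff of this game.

C (Alice): max(10, 2) = 10
B (Bob): min(10, 9) = 9
E (Alice): max(14, 14) = 14
D (Bob): min(14, 3, 10) = 3
G (Alice): max(6, 13) = 13
F (Bob): min(13, 14) = 13
I (Alice): max(13, 13) = 13
J (Chance): 1/3·11 + 1/3·5 + 1/3·1 = 5.67
K (Alice): max(13, 5) = 13
H (Bob): min(13, 5.67, 13, 15) = 5.67
Root (Alice): max(9, 3, 13, 5.67) = 13

13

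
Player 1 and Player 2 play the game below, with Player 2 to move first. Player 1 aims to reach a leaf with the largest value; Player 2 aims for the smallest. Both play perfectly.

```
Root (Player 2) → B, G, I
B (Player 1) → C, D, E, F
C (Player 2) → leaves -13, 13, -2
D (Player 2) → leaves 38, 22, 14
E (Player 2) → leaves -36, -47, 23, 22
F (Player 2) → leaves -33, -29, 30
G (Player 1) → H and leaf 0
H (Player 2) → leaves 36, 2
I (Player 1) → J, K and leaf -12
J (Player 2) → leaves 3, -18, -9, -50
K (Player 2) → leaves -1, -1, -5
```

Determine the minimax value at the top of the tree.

-5

C (Player 2): min(-13, 13, -2) = -13
D (Player 2): min(38, 22, 14) = 14
E (Player 2): min(-36, -47, 23, 22) = -47
F (Player 2): min(-33, -29, 30) = -33
B (Player 1): max(-13, 14, -47, -33) = 14
H (Player 2): min(36, 2) = 2
G (Player 1): max(2, 0) = 2
J (Player 2): min(3, -18, -9, -50) = -50
K (Player 2): min(-1, -1, -5) = -5
I (Player 1): max(-50, -5, -12) = -5
Root (Player 2): min(14, 2, -5) = -5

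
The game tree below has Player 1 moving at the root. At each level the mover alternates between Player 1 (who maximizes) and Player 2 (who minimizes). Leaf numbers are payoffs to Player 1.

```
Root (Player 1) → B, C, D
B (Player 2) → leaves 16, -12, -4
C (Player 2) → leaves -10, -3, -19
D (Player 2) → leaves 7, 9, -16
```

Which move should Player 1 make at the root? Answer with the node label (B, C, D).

B (Player 2): min(16, -12, -4) = -12
C (Player 2): min(-10, -3, -19) = -19
D (Player 2): min(7, 9, -16) = -16
Root (Player 1): max(-12, -19, -16) = -12
Player 1 picks the child with the highest value: B (value -12).

B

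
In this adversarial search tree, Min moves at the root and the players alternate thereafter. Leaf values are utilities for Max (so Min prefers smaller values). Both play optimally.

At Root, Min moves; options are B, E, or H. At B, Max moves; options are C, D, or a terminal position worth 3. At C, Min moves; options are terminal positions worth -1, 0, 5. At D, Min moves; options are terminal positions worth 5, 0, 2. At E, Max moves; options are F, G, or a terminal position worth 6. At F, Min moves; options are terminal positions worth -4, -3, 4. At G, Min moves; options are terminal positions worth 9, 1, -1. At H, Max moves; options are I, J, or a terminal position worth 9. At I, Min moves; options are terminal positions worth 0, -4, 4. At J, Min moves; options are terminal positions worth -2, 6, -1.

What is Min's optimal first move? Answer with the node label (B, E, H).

B

C (Min): min(-1, 0, 5) = -1
D (Min): min(5, 0, 2) = 0
B (Max): max(-1, 0, 3) = 3
F (Min): min(-4, -3, 4) = -4
G (Min): min(9, 1, -1) = -1
E (Max): max(-4, -1, 6) = 6
I (Min): min(0, -4, 4) = -4
J (Min): min(-2, 6, -1) = -2
H (Max): max(-4, -2, 9) = 9
Root (Min): min(3, 6, 9) = 3
Min picks the child with the lowest value: B (value 3).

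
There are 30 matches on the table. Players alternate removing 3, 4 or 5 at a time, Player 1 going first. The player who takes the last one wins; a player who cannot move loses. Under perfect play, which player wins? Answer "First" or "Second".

Positions where the player to move wins (W) vs loses (L):
i:   0  1  2  3  4  5  6  7  8  9 10 11 12 13 14 15 16 17 18 19 20 21 22 23 24 25 26 27 28 29 30
     L  L  L  W  W  W  W  W  L  L  L  W  W  W  W  W  L  L  L  W  W  W  W  W  L  L  L  W  W  W  W
Position 30 is W, so the first player wins.

First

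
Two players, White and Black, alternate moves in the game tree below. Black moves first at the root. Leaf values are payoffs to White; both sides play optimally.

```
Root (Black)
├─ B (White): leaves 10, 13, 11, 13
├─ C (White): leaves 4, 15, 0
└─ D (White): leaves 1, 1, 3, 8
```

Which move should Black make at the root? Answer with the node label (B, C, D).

B (White): max(10, 13, 11, 13) = 13
C (White): max(4, 15, 0) = 15
D (White): max(1, 1, 3, 8) = 8
Root (Black): min(13, 15, 8) = 8
Black picks the child with the lowest value: D (value 8).

D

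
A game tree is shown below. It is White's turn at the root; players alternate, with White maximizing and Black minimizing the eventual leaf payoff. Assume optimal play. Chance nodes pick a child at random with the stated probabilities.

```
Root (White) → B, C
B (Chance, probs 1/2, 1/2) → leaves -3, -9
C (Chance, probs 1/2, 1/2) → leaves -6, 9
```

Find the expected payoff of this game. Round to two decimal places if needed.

1.5

B (Chance): 1/2·-3 + 1/2·-9 = -6
C (Chance): 1/2·-6 + 1/2·9 = 1.5
Root (White): max(-6, 1.5) = 1.5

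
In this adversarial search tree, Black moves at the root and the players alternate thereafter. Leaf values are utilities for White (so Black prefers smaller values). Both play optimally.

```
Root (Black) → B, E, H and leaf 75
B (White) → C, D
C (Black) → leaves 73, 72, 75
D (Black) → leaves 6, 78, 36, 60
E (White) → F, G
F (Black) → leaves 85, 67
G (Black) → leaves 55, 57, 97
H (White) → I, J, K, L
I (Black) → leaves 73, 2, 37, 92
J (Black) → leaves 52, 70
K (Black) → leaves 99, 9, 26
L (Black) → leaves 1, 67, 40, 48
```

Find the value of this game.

C (Black): min(73, 72, 75) = 72
D (Black): min(6, 78, 36, 60) = 6
B (White): max(72, 6) = 72
F (Black): min(85, 67) = 67
G (Black): min(55, 57, 97) = 55
E (White): max(67, 55) = 67
I (Black): min(73, 2, 37, 92) = 2
J (Black): min(52, 70) = 52
K (Black): min(99, 9, 26) = 9
L (Black): min(1, 67, 40, 48) = 1
H (White): max(2, 52, 9, 1) = 52
Root (Black): min(72, 67, 52, 75) = 52

52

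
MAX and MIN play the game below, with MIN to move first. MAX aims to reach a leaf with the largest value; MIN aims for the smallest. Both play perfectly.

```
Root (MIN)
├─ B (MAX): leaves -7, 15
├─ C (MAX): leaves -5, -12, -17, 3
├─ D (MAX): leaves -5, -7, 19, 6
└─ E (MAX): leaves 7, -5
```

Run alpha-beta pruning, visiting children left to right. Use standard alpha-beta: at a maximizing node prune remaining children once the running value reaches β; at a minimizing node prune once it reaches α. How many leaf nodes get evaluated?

B [α=-∞,β=+∞]: v=15
C [α=-∞,β=15]: v=3
D [α=-∞,β=3]: v=19 after child 3 ≥ β → β-cutoff, skip 1
E [α=-∞,β=3]: v=7 after child 1 ≥ β → β-cutoff, skip 1
Root [α=-∞,β=+∞]: v=3
Leaves evaluated: 10 of 12.

10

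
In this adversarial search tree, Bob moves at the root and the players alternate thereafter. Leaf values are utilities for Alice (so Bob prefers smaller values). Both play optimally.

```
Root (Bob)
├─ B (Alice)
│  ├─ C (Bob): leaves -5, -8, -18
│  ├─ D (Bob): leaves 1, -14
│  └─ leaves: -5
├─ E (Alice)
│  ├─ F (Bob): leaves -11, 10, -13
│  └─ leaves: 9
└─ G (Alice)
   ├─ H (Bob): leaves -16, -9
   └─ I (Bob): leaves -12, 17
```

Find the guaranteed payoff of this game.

-12

C (Bob): min(-5, -8, -18) = -18
D (Bob): min(1, -14) = -14
B (Alice): max(-18, -14, -5) = -5
F (Bob): min(-11, 10, -13) = -13
E (Alice): max(-13, 9) = 9
H (Bob): min(-16, -9) = -16
I (Bob): min(-12, 17) = -12
G (Alice): max(-16, -12) = -12
Root (Bob): min(-5, 9, -12) = -12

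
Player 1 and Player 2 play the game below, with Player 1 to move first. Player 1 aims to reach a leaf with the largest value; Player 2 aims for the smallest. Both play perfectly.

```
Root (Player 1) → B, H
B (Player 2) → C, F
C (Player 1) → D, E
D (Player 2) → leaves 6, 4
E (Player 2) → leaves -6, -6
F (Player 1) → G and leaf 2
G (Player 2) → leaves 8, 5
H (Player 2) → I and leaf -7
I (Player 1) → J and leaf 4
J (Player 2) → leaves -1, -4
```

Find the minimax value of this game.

4

D (Player 2): min(6, 4) = 4
E (Player 2): min(-6, -6) = -6
C (Player 1): max(4, -6) = 4
G (Player 2): min(8, 5) = 5
F (Player 1): max(5, 2) = 5
B (Player 2): min(4, 5) = 4
J (Player 2): min(-1, -4) = -4
I (Player 1): max(-4, 4) = 4
H (Player 2): min(4, -7) = -7
Root (Player 1): max(4, -7) = 4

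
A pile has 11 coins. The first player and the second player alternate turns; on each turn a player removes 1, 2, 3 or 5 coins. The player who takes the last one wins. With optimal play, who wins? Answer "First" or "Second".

Positions where the player to move wins (W) vs loses (L):
i:   0  1  2  3  4  5  6  7  8  9 10 11
     L  W  W  W  L  W  W  W  L  W  W  W
Position 11 is W, so the first player wins.

First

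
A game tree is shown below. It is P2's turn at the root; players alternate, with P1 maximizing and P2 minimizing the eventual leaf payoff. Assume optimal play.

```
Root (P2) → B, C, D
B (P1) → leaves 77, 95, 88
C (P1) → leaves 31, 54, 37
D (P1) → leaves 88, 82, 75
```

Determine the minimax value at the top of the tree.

B (P1): max(77, 95, 88) = 95
C (P1): max(31, 54, 37) = 54
D (P1): max(88, 82, 75) = 88
Root (P2): min(95, 54, 88) = 54

54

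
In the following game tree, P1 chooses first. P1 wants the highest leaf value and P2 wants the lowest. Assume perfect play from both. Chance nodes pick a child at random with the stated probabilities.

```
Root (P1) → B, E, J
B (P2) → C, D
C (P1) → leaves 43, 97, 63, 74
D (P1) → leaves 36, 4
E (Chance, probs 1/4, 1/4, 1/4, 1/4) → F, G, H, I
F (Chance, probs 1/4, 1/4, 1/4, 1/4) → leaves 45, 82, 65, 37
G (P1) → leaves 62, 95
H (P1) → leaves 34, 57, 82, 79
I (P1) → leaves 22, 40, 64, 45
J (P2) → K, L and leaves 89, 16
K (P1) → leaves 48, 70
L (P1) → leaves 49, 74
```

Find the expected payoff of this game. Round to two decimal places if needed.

74.56

C (P1): max(43, 97, 63, 74) = 97
D (P1): max(36, 4) = 36
B (P2): min(97, 36) = 36
F (Chance): 1/4·45 + 1/4·82 + 1/4·65 + 1/4·37 = 57.25
G (P1): max(62, 95) = 95
H (P1): max(34, 57, 82, 79) = 82
I (P1): max(22, 40, 64, 45) = 64
E (Chance): 1/4·57.25 + 1/4·95 + 1/4·82 + 1/4·64 = 74.56
K (P1): max(48, 70) = 70
L (P1): max(49, 74) = 74
J (P2): min(70, 74, 89, 16) = 16
Root (P1): max(36, 74.56, 16) = 74.56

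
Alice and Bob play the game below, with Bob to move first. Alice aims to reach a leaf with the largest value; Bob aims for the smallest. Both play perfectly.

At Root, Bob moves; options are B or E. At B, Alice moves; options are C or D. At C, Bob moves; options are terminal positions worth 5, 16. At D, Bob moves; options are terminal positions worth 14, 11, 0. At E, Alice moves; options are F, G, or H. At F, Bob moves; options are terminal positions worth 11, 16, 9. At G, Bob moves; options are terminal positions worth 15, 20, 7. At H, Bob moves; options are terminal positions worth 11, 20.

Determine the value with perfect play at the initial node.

5

C (Bob): min(5, 16) = 5
D (Bob): min(14, 11, 0) = 0
B (Alice): max(5, 0) = 5
F (Bob): min(11, 16, 9) = 9
G (Bob): min(15, 20, 7) = 7
H (Bob): min(11, 20) = 11
E (Alice): max(9, 7, 11) = 11
Root (Bob): min(5, 11) = 5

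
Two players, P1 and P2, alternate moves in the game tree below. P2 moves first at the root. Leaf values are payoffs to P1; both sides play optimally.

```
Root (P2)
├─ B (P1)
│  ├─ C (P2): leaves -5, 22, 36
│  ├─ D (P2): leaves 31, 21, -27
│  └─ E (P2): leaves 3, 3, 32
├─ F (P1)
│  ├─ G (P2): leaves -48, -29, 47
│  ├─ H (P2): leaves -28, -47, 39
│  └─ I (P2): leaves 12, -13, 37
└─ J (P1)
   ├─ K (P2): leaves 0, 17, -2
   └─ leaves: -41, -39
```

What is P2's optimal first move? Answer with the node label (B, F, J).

F

C (P2): min(-5, 22, 36) = -5
D (P2): min(31, 21, -27) = -27
E (P2): min(3, 3, 32) = 3
B (P1): max(-5, -27, 3) = 3
G (P2): min(-48, -29, 47) = -48
H (P2): min(-28, -47, 39) = -47
I (P2): min(12, -13, 37) = -13
F (P1): max(-48, -47, -13) = -13
K (P2): min(0, 17, -2) = -2
J (P1): max(-2, -41, -39) = -2
Root (P2): min(3, -13, -2) = -13
P2 picks the child with the lowest value: F (value -13).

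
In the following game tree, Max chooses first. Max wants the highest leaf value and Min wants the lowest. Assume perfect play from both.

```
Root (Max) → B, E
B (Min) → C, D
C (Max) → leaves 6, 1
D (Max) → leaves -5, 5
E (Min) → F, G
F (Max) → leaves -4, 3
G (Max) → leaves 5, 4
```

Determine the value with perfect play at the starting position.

C (Max): max(6, 1) = 6
D (Max): max(-5, 5) = 5
B (Min): min(6, 5) = 5
F (Max): max(-4, 3) = 3
G (Max): max(5, 4) = 5
E (Min): min(3, 5) = 3
Root (Max): max(5, 3) = 5

5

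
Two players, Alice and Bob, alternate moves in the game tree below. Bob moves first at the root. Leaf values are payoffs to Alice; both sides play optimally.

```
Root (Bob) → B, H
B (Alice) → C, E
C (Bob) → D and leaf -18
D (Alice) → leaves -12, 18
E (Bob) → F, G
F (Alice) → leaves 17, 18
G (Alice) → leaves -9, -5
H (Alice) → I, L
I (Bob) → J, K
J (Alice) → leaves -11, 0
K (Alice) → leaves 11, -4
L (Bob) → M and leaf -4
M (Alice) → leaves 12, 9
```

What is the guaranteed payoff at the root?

D (Alice): max(-12, 18) = 18
C (Bob): min(18, -18) = -18
F (Alice): max(17, 18) = 18
G (Alice): max(-9, -5) = -5
E (Bob): min(18, -5) = -5
B (Alice): max(-18, -5) = -5
J (Alice): max(-11, 0) = 0
K (Alice): max(11, -4) = 11
I (Bob): min(0, 11) = 0
M (Alice): max(12, 9) = 12
L (Bob): min(12, -4) = -4
H (Alice): max(0, -4) = 0
Root (Bob): min(-5, 0) = -5

-5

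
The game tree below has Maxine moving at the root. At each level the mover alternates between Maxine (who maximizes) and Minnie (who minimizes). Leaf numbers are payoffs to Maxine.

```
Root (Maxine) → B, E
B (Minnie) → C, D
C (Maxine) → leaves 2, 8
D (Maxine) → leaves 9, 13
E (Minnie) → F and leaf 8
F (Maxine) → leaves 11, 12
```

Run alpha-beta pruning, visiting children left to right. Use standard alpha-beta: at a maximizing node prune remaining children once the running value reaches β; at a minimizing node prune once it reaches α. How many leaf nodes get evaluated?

6

C [α=-∞,β=+∞]: v=8
D [α=-∞,β=8]: v=9 after child 1 ≥ β → β-cutoff, skip 1
B [α=-∞,β=+∞]: v=8
F [α=8,β=+∞]: v=12
E [α=8,β=+∞]: v=8
Root [α=-∞,β=+∞]: v=8
Leaves evaluated: 6 of 7.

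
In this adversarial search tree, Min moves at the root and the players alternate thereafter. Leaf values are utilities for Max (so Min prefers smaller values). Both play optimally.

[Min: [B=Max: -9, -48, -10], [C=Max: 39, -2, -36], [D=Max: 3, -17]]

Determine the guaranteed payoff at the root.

B (Max): max(-9, -48, -10) = -9
C (Max): max(39, -2, -36) = 39
D (Max): max(3, -17) = 3
Root (Min): min(-9, 39, 3) = -9

-9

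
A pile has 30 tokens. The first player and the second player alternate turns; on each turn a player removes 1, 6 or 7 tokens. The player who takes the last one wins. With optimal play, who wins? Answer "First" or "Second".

W/L table (W = player to move can force a win):
i:   0  1  2  3  4  5  6  7  8  9 10 11 12 13 14 15 16 17 18 19 20 21 22 23 24 25 26 27 28 29 30
     L  W  L  W  L  W  W  W  W  W  W  W  L  W  L  W  L  W  W  W  W  W  W  W  L  W  L  W  L  W  W
Position 30 is W, so the first player wins.

First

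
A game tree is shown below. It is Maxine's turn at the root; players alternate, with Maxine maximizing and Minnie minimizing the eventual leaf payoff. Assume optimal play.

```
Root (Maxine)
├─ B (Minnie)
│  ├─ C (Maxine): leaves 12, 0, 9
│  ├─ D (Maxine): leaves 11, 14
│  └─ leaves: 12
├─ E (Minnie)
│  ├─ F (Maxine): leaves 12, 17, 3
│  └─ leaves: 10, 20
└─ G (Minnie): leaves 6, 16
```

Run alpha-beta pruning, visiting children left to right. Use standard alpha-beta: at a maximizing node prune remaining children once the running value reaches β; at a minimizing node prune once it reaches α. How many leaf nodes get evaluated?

11

C [α=-∞,β=+∞]: v=12
D [α=-∞,β=12]: v=14
B [α=-∞,β=+∞]: v=12
F [α=12,β=+∞]: v=17
E [α=12,β=+∞]: v=10 after child 2 ≤ α → α-cutoff, skip 1
G [α=12,β=+∞]: v=6 after child 1 ≤ α → α-cutoff, skip 1
Root [α=-∞,β=+∞]: v=12
Leaves evaluated: 11 of 13.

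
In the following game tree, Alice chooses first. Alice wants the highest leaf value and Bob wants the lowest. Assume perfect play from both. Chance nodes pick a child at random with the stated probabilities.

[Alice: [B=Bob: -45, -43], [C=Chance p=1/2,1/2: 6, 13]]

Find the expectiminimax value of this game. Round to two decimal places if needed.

B (Bob): min(-45, -43) = -45
C (Chance): 1/2·6 + 1/2·13 = 9.5
Root (Alice): max(-45, 9.5) = 9.5

9.5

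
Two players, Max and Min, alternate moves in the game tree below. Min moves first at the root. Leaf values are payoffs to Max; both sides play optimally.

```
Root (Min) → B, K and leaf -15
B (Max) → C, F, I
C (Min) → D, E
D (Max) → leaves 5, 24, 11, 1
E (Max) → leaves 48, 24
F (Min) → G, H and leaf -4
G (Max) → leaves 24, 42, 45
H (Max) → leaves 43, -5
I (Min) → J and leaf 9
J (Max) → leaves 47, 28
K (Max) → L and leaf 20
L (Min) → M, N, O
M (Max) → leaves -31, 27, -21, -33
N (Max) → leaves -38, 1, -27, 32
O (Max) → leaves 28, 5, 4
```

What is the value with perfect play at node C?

24

D: max(5, 24, 11, 1) = 24
E: max(48, 24) = 48
C: min(24, 48) = 24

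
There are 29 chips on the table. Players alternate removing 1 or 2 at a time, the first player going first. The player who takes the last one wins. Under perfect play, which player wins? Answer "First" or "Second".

Mark each pile size as W (mover wins) or L (mover loses):
i:   0  1  2  3  4  5  6  7  8  9 10 11 12 13 14 15 16 17 18 19 20 21 22 23 24 25 26 27 28 29
     L  W  W  L  W  W  L  W  W  L  W  W  L  W  W  L  W  W  L  W  W  L  W  W  L  W  W  L  W  W
Position 29 is W, so the first player wins.

First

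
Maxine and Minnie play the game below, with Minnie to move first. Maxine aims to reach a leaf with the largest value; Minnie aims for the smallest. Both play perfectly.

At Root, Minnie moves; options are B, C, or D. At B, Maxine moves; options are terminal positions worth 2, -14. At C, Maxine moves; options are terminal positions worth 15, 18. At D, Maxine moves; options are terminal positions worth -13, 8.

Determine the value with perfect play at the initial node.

B (Maxine): max(2, -14) = 2
C (Maxine): max(15, 18) = 18
D (Maxine): max(-13, 8) = 8
Root (Minnie): min(2, 18, 8) = 2

2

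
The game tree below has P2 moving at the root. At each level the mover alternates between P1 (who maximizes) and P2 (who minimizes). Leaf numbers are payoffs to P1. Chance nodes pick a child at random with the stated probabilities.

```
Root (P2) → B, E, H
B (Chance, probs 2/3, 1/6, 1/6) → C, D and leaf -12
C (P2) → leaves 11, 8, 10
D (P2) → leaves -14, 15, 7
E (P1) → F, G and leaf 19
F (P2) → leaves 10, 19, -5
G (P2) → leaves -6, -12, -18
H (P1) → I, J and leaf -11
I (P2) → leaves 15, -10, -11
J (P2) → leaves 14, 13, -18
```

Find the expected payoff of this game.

-11

C (P2): min(11, 8, 10) = 8
D (P2): min(-14, 15, 7) = -14
B (Chance): 2/3·8 + 1/6·-14 + 1/6·-12 = 1
F (P2): min(10, 19, -5) = -5
G (P2): min(-6, -12, -18) = -18
E (P1): max(-5, -18, 19) = 19
I (P2): min(15, -10, -11) = -11
J (P2): min(14, 13, -18) = -18
H (P1): max(-11, -18, -11) = -11
Root (P2): min(1, 19, -11) = -11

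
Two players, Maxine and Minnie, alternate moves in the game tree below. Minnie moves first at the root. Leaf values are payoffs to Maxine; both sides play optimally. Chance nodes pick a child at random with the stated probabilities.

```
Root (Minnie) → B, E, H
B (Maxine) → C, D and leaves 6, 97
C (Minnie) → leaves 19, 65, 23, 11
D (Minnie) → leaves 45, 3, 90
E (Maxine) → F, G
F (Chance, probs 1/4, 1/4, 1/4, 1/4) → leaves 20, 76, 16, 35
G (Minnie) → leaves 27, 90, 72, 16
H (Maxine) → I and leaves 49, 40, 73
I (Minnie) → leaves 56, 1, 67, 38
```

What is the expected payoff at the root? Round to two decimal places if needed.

36.75

C (Minnie): min(19, 65, 23, 11) = 11
D (Minnie): min(45, 3, 90) = 3
B (Maxine): max(11, 3, 6, 97) = 97
F (Chance): 1/4·20 + 1/4·76 + 1/4·16 + 1/4·35 = 36.75
G (Minnie): min(27, 90, 72, 16) = 16
E (Maxine): max(36.75, 16) = 36.75
I (Minnie): min(56, 1, 67, 38) = 1
H (Maxine): max(1, 49, 40, 73) = 73
Root (Minnie): min(97, 36.75, 73) = 36.75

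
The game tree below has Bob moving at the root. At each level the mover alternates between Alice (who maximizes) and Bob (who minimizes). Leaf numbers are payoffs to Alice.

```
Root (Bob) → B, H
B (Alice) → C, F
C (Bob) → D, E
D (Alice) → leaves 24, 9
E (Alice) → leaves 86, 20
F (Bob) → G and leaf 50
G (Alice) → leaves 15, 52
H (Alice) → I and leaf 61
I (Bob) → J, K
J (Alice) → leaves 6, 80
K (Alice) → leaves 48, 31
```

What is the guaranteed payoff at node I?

J: max(6, 80) = 80
K: max(48, 31) = 48
I: min(80, 48) = 48

48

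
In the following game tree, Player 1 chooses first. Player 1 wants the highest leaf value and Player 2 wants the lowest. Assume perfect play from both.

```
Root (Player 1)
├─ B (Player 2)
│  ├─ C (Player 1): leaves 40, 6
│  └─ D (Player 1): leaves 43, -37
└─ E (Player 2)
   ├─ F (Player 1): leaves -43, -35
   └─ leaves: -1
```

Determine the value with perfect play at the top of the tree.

C (Player 1): max(40, 6) = 40
D (Player 1): max(43, -37) = 43
B (Player 2): min(40, 43) = 40
F (Player 1): max(-43, -35) = -35
E (Player 2): min(-35, -1) = -35
Root (Player 1): max(40, -35) = 40

40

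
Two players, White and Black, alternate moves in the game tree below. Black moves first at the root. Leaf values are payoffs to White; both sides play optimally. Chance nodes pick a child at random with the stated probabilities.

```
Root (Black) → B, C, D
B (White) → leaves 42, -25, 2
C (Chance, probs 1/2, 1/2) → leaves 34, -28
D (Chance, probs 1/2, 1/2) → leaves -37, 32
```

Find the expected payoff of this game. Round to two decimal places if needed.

B (White): max(42, -25, 2) = 42
C (Chance): 1/2·34 + 1/2·-28 = 3
D (Chance): 1/2·-37 + 1/2·32 = -2.5
Root (Black): min(42, 3, -2.5) = -2.5

-2.5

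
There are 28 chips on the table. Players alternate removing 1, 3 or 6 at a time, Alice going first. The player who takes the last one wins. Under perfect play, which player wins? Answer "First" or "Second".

First

Positions where the player to move wins (W) vs loses (L):
i:   0  1  2  3  4  5  6  7  8  9 10 11 12 13 14 15 16 17 18 19 20 21 22 23 24 25 26 27 28
     L  W  L  W  L  W  W  W  W  L  W  L  W  L  W  W  W  W  L  W  L  W  L  W  W  W  W  L  W
Position 28 is W, so the first player wins.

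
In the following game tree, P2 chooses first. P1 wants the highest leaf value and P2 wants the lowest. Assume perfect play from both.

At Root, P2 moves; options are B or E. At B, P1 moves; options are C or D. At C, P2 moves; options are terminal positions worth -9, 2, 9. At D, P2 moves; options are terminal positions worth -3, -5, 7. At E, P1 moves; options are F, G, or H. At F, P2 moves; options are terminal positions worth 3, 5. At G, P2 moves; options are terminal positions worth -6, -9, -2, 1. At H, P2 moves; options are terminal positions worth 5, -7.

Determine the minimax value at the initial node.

C (P2): min(-9, 2, 9) = -9
D (P2): min(-3, -5, 7) = -5
B (P1): max(-9, -5) = -5
F (P2): min(3, 5) = 3
G (P2): min(-6, -9, -2, 1) = -9
H (P2): min(5, -7) = -7
E (P1): max(3, -9, -7) = 3
Root (P2): min(-5, 3) = -5

-5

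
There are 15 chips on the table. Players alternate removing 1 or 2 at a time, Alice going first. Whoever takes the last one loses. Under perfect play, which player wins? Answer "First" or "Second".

W/L table (W = player to move can force a win):
i:   0  1  2  3  4  5  6  7  8  9 10 11 12 13 14 15
     W  L  W  W  L  W  W  L  W  W  L  W  W  L  W  W
Position 15 is W, so the first player wins.

First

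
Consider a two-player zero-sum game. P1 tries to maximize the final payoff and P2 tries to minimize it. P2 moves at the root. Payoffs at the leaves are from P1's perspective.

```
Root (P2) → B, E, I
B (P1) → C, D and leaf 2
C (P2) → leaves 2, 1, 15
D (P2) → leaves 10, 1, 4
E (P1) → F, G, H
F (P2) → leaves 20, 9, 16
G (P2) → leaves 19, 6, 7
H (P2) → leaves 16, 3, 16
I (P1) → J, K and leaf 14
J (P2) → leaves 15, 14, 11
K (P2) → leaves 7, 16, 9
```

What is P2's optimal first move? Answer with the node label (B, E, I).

B

C (P2): min(2, 1, 15) = 1
D (P2): min(10, 1, 4) = 1
B (P1): max(1, 1, 2) = 2
F (P2): min(20, 9, 16) = 9
G (P2): min(19, 6, 7) = 6
H (P2): min(16, 3, 16) = 3
E (P1): max(9, 6, 3) = 9
J (P2): min(15, 14, 11) = 11
K (P2): min(7, 16, 9) = 7
I (P1): max(11, 7, 14) = 14
Root (P2): min(2, 9, 14) = 2
P2 picks the child with the lowest value: B (value 2).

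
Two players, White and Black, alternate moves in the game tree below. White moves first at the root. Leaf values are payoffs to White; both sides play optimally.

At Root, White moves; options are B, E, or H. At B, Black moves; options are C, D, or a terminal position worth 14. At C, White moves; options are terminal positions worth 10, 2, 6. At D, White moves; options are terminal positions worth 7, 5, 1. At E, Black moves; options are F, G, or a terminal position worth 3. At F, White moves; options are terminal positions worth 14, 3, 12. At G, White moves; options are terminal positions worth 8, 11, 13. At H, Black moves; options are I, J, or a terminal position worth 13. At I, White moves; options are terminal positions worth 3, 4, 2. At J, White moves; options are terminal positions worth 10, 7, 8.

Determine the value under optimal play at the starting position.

C (White): max(10, 2, 6) = 10
D (White): max(7, 5, 1) = 7
B (Black): min(10, 7, 14) = 7
F (White): max(14, 3, 12) = 14
G (White): max(8, 11, 13) = 13
E (Black): min(14, 13, 3) = 3
I (White): max(3, 4, 2) = 4
J (White): max(10, 7, 8) = 10
H (Black): min(4, 10, 13) = 4
Root (White): max(7, 3, 4) = 7

7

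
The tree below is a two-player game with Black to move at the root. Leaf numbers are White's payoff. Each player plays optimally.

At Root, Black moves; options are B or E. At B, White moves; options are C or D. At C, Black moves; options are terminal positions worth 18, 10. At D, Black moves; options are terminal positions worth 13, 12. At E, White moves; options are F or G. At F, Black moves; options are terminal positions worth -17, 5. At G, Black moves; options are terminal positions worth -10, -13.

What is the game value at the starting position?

C (Black): min(18, 10) = 10
D (Black): min(13, 12) = 12
B (White): max(10, 12) = 12
F (Black): min(-17, 5) = -17
G (Black): min(-10, -13) = -13
E (White): max(-17, -13) = -13
Root (Black): min(12, -13) = -13

-13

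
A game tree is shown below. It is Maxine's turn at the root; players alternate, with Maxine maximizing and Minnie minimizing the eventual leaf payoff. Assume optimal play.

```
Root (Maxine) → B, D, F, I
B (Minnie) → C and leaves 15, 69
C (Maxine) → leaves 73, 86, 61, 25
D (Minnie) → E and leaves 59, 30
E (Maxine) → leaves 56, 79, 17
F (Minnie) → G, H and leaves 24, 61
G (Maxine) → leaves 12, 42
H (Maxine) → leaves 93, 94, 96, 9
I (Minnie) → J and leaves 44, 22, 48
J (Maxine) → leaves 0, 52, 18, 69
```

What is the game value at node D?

30

E: max(56, 79, 17) = 79
D: min(79, 59, 30) = 30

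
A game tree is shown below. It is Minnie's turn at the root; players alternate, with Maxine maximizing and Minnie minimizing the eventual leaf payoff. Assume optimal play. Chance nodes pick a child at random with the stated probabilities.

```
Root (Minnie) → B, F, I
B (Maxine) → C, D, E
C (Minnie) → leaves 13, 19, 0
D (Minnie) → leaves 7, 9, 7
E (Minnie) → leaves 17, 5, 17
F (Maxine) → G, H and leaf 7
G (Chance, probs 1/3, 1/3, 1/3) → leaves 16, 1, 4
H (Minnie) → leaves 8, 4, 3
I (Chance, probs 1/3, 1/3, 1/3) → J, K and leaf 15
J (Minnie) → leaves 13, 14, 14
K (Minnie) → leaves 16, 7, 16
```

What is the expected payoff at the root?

7

C (Minnie): min(13, 19, 0) = 0
D (Minnie): min(7, 9, 7) = 7
E (Minnie): min(17, 5, 17) = 5
B (Maxine): max(0, 7, 5) = 7
G (Chance): 1/3·16 + 1/3·1 + 1/3·4 = 7
H (Minnie): min(8, 4, 3) = 3
F (Maxine): max(7, 3, 7) = 7
J (Minnie): min(13, 14, 14) = 13
K (Minnie): min(16, 7, 16) = 7
I (Chance): 1/3·13 + 1/3·7 + 1/3·15 = 11.67
Root (Minnie): min(7, 7, 11.67) = 7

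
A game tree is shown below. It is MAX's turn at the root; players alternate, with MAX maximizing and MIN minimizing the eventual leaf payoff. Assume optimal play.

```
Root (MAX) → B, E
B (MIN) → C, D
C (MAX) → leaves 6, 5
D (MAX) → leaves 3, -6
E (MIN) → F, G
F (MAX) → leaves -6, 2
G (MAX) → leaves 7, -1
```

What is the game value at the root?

3

C (MAX): max(6, 5) = 6
D (MAX): max(3, -6) = 3
B (MIN): min(6, 3) = 3
F (MAX): max(-6, 2) = 2
G (MAX): max(7, -1) = 7
E (MIN): min(2, 7) = 2
Root (MAX): max(3, 2) = 3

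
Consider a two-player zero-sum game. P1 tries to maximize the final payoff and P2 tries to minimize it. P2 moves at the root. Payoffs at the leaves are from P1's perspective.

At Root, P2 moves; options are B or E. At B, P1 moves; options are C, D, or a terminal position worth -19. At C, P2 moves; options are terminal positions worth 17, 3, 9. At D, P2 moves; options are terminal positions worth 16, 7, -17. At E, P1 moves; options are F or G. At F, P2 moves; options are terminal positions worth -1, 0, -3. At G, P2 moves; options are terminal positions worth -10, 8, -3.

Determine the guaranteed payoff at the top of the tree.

C (P2): min(17, 3, 9) = 3
D (P2): min(16, 7, -17) = -17
B (P1): max(3, -17, -19) = 3
F (P2): min(-1, 0, -3) = -3
G (P2): min(-10, 8, -3) = -10
E (P1): max(-3, -10) = -3
Root (P2): min(3, -3) = -3

-3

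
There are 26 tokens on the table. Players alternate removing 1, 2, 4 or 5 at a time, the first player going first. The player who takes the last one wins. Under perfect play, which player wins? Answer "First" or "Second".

First

Mark each pile size as W (mover wins) or L (mover loses):
i:   0  1  2  3  4  5  6  7  8  9 10 11 12 13 14 15 16 17 18 19 20 21 22 23 24 25 26
     L  W  W  L  W  W  L  W  W  L  W  W  L  W  W  L  W  W  L  W  W  L  W  W  L  W  W
Position 26 is W, so the first player wins.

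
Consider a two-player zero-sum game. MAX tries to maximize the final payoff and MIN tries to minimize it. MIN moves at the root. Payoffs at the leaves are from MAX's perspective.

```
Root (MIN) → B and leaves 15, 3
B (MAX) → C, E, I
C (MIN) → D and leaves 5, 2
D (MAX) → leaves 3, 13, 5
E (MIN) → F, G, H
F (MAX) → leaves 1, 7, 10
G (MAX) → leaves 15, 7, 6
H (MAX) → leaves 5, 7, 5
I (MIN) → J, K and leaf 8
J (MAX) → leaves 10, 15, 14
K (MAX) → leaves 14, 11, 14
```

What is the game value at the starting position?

D (MAX): max(3, 13, 5) = 13
C (MIN): min(13, 5, 2) = 2
F (MAX): max(1, 7, 10) = 10
G (MAX): max(15, 7, 6) = 15
H (MAX): max(5, 7, 5) = 7
E (MIN): min(10, 15, 7) = 7
J (MAX): max(10, 15, 14) = 15
K (MAX): max(14, 11, 14) = 14
I (MIN): min(15, 14, 8) = 8
B (MAX): max(2, 7, 8) = 8
Root (MIN): min(8, 15, 3) = 3

3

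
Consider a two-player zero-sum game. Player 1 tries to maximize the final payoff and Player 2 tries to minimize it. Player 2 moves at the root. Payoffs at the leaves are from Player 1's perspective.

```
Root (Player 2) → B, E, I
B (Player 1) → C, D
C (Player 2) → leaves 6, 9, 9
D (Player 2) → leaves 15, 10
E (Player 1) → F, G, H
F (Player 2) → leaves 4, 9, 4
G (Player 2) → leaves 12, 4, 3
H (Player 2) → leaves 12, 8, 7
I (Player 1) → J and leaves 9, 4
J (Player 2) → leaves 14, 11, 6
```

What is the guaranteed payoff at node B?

10

C: min(6, 9, 9) = 6
D: min(15, 10) = 10
B: max(6, 10) = 10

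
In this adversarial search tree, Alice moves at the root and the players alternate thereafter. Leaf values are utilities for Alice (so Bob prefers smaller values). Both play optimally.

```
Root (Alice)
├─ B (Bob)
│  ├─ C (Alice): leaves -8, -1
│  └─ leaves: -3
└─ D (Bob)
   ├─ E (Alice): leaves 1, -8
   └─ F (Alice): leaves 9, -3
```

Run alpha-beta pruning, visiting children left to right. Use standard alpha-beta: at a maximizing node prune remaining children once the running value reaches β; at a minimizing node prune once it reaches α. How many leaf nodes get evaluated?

C [α=-∞,β=+∞]: v=-1
B [α=-∞,β=+∞]: v=-3
E [α=-3,β=+∞]: v=1
F [α=-3,β=1]: v=9 after child 1 ≥ β → β-cutoff, skip 1
D [α=-3,β=+∞]: v=1
Root [α=-∞,β=+∞]: v=1
Leaves evaluated: 6 of 7.

6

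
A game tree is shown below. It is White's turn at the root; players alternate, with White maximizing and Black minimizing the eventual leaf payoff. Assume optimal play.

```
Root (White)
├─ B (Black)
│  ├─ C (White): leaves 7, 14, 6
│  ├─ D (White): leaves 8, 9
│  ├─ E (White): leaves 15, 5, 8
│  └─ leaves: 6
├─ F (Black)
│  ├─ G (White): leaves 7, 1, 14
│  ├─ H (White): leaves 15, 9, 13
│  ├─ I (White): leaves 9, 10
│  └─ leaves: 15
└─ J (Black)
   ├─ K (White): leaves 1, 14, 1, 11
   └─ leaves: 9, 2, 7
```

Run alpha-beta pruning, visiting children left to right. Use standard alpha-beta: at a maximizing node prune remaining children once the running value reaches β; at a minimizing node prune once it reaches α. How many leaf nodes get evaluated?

C [α=-∞,β=+∞]: v=14
D [α=-∞,β=14]: v=9
E [α=-∞,β=9]: v=15 after child 1 ≥ β → β-cutoff, skip 2
B [α=-∞,β=+∞]: v=6
G [α=6,β=+∞]: v=14
H [α=6,β=14]: v=15 after child 1 ≥ β → β-cutoff, skip 2
I [α=6,β=14]: v=10
F [α=6,β=+∞]: v=10
K [α=10,β=+∞]: v=14
J [α=10,β=+∞]: v=9 after child 2 ≤ α → α-cutoff, skip 2
Root [α=-∞,β=+∞]: v=10
Leaves evaluated: 19 of 25.

19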